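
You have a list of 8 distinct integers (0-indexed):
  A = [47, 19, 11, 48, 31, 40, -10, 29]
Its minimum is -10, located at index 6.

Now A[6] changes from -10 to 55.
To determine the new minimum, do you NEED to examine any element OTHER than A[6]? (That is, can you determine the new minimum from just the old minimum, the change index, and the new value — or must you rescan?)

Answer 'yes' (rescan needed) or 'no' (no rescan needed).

Old min = -10 at index 6
Change at index 6: -10 -> 55
Index 6 WAS the min and new value 55 > old min -10. Must rescan other elements to find the new min.
Needs rescan: yes

Answer: yes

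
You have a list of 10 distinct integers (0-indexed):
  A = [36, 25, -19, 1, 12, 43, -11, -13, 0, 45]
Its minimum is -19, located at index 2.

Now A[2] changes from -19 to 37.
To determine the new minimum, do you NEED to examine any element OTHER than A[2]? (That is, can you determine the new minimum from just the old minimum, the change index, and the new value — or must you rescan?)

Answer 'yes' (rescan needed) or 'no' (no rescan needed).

Answer: yes

Derivation:
Old min = -19 at index 2
Change at index 2: -19 -> 37
Index 2 WAS the min and new value 37 > old min -19. Must rescan other elements to find the new min.
Needs rescan: yes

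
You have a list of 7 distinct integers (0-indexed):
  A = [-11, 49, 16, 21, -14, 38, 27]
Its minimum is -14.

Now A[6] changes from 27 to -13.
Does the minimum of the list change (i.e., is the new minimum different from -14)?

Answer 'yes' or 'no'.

Answer: no

Derivation:
Old min = -14
Change: A[6] 27 -> -13
Changed element was NOT the min; min changes only if -13 < -14.
New min = -14; changed? no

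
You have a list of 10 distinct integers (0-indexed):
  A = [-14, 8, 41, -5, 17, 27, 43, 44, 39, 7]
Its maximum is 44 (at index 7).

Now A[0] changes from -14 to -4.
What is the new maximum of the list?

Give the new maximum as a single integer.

Old max = 44 (at index 7)
Change: A[0] -14 -> -4
Changed element was NOT the old max.
  New max = max(old_max, new_val) = max(44, -4) = 44

Answer: 44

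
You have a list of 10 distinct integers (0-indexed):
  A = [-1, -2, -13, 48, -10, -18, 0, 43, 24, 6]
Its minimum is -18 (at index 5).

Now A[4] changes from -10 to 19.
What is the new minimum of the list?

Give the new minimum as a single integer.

Answer: -18

Derivation:
Old min = -18 (at index 5)
Change: A[4] -10 -> 19
Changed element was NOT the old min.
  New min = min(old_min, new_val) = min(-18, 19) = -18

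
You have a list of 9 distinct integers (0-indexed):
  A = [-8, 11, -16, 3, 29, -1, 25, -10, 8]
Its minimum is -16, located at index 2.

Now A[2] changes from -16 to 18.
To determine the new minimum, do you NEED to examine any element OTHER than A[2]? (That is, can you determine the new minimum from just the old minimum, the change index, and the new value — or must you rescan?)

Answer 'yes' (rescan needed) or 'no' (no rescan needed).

Old min = -16 at index 2
Change at index 2: -16 -> 18
Index 2 WAS the min and new value 18 > old min -16. Must rescan other elements to find the new min.
Needs rescan: yes

Answer: yes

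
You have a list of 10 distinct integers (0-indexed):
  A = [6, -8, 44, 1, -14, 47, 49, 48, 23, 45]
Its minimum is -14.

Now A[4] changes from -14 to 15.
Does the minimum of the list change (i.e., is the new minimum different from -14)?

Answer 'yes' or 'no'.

Old min = -14
Change: A[4] -14 -> 15
Changed element was the min; new min must be rechecked.
New min = -8; changed? yes

Answer: yes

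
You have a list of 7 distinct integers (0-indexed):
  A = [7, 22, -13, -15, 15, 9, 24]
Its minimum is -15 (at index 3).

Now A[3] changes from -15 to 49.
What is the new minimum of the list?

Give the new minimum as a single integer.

Answer: -13

Derivation:
Old min = -15 (at index 3)
Change: A[3] -15 -> 49
Changed element WAS the min. Need to check: is 49 still <= all others?
  Min of remaining elements: -13
  New min = min(49, -13) = -13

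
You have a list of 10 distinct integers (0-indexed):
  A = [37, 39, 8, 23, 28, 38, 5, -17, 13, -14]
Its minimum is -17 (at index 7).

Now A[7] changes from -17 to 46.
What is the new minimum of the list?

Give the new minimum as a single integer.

Answer: -14

Derivation:
Old min = -17 (at index 7)
Change: A[7] -17 -> 46
Changed element WAS the min. Need to check: is 46 still <= all others?
  Min of remaining elements: -14
  New min = min(46, -14) = -14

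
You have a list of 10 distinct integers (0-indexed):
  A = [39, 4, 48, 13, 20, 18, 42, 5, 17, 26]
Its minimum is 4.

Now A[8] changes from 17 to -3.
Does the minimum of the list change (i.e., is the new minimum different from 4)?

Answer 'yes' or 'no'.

Old min = 4
Change: A[8] 17 -> -3
Changed element was NOT the min; min changes only if -3 < 4.
New min = -3; changed? yes

Answer: yes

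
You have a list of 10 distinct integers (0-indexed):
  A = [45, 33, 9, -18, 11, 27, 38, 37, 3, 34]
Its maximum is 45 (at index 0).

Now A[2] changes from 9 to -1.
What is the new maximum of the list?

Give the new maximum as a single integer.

Old max = 45 (at index 0)
Change: A[2] 9 -> -1
Changed element was NOT the old max.
  New max = max(old_max, new_val) = max(45, -1) = 45

Answer: 45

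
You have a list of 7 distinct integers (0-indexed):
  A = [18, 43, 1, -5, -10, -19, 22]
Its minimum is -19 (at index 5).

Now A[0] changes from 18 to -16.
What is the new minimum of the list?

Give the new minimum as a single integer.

Old min = -19 (at index 5)
Change: A[0] 18 -> -16
Changed element was NOT the old min.
  New min = min(old_min, new_val) = min(-19, -16) = -19

Answer: -19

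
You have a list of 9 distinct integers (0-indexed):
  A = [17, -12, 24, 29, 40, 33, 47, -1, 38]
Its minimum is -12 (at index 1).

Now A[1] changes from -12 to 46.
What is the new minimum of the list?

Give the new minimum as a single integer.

Old min = -12 (at index 1)
Change: A[1] -12 -> 46
Changed element WAS the min. Need to check: is 46 still <= all others?
  Min of remaining elements: -1
  New min = min(46, -1) = -1

Answer: -1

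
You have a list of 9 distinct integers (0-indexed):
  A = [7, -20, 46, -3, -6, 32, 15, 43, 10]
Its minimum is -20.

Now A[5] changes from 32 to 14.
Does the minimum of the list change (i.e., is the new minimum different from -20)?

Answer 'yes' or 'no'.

Answer: no

Derivation:
Old min = -20
Change: A[5] 32 -> 14
Changed element was NOT the min; min changes only if 14 < -20.
New min = -20; changed? no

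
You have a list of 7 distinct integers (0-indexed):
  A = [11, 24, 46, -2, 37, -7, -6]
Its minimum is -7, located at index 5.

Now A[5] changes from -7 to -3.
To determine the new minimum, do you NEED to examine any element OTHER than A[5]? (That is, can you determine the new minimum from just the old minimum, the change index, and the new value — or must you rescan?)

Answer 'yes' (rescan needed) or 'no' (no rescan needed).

Old min = -7 at index 5
Change at index 5: -7 -> -3
Index 5 WAS the min and new value -3 > old min -7. Must rescan other elements to find the new min.
Needs rescan: yes

Answer: yes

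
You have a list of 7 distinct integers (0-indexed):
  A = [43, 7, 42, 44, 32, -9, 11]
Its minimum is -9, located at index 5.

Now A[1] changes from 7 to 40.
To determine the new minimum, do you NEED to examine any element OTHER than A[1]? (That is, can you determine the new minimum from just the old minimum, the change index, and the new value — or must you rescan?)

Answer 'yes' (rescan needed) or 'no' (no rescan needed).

Old min = -9 at index 5
Change at index 1: 7 -> 40
Index 1 was NOT the min. New min = min(-9, 40). No rescan of other elements needed.
Needs rescan: no

Answer: no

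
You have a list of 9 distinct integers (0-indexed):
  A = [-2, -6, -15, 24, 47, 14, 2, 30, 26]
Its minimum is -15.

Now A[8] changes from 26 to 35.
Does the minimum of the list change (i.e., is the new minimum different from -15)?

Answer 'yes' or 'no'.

Answer: no

Derivation:
Old min = -15
Change: A[8] 26 -> 35
Changed element was NOT the min; min changes only if 35 < -15.
New min = -15; changed? no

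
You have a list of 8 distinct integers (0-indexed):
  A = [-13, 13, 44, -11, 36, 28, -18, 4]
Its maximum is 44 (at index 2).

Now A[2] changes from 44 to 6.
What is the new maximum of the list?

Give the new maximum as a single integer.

Old max = 44 (at index 2)
Change: A[2] 44 -> 6
Changed element WAS the max -> may need rescan.
  Max of remaining elements: 36
  New max = max(6, 36) = 36

Answer: 36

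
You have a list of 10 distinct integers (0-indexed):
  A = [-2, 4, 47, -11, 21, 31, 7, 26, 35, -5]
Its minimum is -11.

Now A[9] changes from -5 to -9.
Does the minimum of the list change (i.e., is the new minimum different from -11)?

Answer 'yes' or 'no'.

Answer: no

Derivation:
Old min = -11
Change: A[9] -5 -> -9
Changed element was NOT the min; min changes only if -9 < -11.
New min = -11; changed? no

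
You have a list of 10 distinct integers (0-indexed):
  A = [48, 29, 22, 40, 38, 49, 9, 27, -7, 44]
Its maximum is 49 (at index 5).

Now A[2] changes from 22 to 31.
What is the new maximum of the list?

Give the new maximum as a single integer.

Old max = 49 (at index 5)
Change: A[2] 22 -> 31
Changed element was NOT the old max.
  New max = max(old_max, new_val) = max(49, 31) = 49

Answer: 49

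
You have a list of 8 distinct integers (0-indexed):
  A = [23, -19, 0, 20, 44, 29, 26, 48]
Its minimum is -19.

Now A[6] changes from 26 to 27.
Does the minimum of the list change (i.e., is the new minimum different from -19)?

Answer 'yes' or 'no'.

Answer: no

Derivation:
Old min = -19
Change: A[6] 26 -> 27
Changed element was NOT the min; min changes only if 27 < -19.
New min = -19; changed? no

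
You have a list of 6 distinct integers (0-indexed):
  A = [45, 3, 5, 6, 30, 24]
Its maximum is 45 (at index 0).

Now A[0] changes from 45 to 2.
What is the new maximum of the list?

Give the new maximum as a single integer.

Old max = 45 (at index 0)
Change: A[0] 45 -> 2
Changed element WAS the max -> may need rescan.
  Max of remaining elements: 30
  New max = max(2, 30) = 30

Answer: 30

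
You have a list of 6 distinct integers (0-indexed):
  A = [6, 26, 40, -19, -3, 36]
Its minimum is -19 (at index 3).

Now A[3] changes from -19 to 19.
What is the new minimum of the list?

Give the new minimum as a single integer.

Answer: -3

Derivation:
Old min = -19 (at index 3)
Change: A[3] -19 -> 19
Changed element WAS the min. Need to check: is 19 still <= all others?
  Min of remaining elements: -3
  New min = min(19, -3) = -3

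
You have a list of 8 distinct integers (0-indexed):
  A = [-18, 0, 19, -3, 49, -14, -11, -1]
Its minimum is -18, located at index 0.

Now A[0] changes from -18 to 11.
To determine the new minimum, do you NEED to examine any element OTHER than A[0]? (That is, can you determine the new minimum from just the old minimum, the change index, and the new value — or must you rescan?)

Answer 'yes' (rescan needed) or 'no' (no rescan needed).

Old min = -18 at index 0
Change at index 0: -18 -> 11
Index 0 WAS the min and new value 11 > old min -18. Must rescan other elements to find the new min.
Needs rescan: yes

Answer: yes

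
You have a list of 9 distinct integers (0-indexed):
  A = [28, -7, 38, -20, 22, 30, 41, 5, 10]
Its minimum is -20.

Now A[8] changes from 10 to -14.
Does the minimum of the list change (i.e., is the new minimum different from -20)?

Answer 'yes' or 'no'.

Answer: no

Derivation:
Old min = -20
Change: A[8] 10 -> -14
Changed element was NOT the min; min changes only if -14 < -20.
New min = -20; changed? no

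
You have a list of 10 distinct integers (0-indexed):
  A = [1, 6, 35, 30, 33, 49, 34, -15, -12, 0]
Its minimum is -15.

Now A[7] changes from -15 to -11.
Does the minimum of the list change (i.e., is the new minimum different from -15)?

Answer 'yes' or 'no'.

Answer: yes

Derivation:
Old min = -15
Change: A[7] -15 -> -11
Changed element was the min; new min must be rechecked.
New min = -12; changed? yes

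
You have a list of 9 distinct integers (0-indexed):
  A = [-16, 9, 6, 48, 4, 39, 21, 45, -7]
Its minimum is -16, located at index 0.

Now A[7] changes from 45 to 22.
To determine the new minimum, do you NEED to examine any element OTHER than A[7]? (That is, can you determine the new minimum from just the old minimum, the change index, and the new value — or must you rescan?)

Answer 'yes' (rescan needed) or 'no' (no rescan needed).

Answer: no

Derivation:
Old min = -16 at index 0
Change at index 7: 45 -> 22
Index 7 was NOT the min. New min = min(-16, 22). No rescan of other elements needed.
Needs rescan: no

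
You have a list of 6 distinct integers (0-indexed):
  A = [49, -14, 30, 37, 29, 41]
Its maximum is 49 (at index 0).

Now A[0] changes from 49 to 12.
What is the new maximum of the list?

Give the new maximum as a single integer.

Old max = 49 (at index 0)
Change: A[0] 49 -> 12
Changed element WAS the max -> may need rescan.
  Max of remaining elements: 41
  New max = max(12, 41) = 41

Answer: 41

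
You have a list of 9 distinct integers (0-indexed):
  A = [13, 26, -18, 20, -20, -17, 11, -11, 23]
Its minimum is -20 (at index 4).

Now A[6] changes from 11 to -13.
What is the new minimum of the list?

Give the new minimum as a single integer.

Old min = -20 (at index 4)
Change: A[6] 11 -> -13
Changed element was NOT the old min.
  New min = min(old_min, new_val) = min(-20, -13) = -20

Answer: -20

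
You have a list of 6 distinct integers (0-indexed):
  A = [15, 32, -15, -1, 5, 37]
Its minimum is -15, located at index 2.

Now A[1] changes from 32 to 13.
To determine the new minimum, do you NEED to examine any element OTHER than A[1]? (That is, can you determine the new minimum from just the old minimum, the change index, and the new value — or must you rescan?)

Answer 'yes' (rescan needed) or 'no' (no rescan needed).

Old min = -15 at index 2
Change at index 1: 32 -> 13
Index 1 was NOT the min. New min = min(-15, 13). No rescan of other elements needed.
Needs rescan: no

Answer: no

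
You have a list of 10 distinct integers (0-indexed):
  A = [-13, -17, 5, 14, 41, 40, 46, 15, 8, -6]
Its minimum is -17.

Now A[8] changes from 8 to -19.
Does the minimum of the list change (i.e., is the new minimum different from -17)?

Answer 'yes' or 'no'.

Answer: yes

Derivation:
Old min = -17
Change: A[8] 8 -> -19
Changed element was NOT the min; min changes only if -19 < -17.
New min = -19; changed? yes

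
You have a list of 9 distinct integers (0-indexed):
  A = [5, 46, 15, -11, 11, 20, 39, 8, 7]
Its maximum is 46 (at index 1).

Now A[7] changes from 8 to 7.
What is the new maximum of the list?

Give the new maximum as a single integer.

Old max = 46 (at index 1)
Change: A[7] 8 -> 7
Changed element was NOT the old max.
  New max = max(old_max, new_val) = max(46, 7) = 46

Answer: 46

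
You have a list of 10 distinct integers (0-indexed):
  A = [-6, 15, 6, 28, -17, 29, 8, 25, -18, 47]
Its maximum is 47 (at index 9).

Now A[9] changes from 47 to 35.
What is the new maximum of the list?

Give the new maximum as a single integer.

Answer: 35

Derivation:
Old max = 47 (at index 9)
Change: A[9] 47 -> 35
Changed element WAS the max -> may need rescan.
  Max of remaining elements: 29
  New max = max(35, 29) = 35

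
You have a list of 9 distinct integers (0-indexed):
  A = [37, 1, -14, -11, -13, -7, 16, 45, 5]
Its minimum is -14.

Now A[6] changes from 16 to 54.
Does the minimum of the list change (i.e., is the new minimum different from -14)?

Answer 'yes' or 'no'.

Answer: no

Derivation:
Old min = -14
Change: A[6] 16 -> 54
Changed element was NOT the min; min changes only if 54 < -14.
New min = -14; changed? no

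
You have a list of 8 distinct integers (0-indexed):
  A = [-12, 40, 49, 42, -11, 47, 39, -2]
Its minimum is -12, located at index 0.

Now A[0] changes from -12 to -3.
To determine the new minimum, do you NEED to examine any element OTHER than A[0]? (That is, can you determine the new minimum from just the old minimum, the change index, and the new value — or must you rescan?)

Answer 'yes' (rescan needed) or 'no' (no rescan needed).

Old min = -12 at index 0
Change at index 0: -12 -> -3
Index 0 WAS the min and new value -3 > old min -12. Must rescan other elements to find the new min.
Needs rescan: yes

Answer: yes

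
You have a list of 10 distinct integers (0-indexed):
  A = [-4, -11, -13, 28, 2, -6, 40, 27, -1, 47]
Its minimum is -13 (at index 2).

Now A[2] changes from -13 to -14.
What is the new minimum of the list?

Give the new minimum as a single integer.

Answer: -14

Derivation:
Old min = -13 (at index 2)
Change: A[2] -13 -> -14
Changed element WAS the min. Need to check: is -14 still <= all others?
  Min of remaining elements: -11
  New min = min(-14, -11) = -14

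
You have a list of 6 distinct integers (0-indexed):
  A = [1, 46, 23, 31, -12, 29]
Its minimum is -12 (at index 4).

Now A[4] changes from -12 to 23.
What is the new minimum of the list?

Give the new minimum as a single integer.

Old min = -12 (at index 4)
Change: A[4] -12 -> 23
Changed element WAS the min. Need to check: is 23 still <= all others?
  Min of remaining elements: 1
  New min = min(23, 1) = 1

Answer: 1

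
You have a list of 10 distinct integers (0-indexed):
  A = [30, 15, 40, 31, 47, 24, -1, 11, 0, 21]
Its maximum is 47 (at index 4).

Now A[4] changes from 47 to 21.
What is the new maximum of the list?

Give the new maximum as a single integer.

Old max = 47 (at index 4)
Change: A[4] 47 -> 21
Changed element WAS the max -> may need rescan.
  Max of remaining elements: 40
  New max = max(21, 40) = 40

Answer: 40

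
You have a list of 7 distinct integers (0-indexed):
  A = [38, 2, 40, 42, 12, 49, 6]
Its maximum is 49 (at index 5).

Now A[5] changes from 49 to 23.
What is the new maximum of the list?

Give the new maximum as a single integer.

Old max = 49 (at index 5)
Change: A[5] 49 -> 23
Changed element WAS the max -> may need rescan.
  Max of remaining elements: 42
  New max = max(23, 42) = 42

Answer: 42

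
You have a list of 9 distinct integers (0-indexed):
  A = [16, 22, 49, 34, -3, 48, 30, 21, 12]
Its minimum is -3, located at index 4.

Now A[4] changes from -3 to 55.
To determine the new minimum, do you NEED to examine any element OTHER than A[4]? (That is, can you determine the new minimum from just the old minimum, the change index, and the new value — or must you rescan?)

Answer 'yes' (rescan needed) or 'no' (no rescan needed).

Old min = -3 at index 4
Change at index 4: -3 -> 55
Index 4 WAS the min and new value 55 > old min -3. Must rescan other elements to find the new min.
Needs rescan: yes

Answer: yes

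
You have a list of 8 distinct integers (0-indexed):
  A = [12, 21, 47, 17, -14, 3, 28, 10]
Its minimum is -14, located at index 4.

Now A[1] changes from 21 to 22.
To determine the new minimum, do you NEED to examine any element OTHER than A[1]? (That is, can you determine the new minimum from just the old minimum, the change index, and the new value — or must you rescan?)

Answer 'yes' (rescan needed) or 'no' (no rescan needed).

Old min = -14 at index 4
Change at index 1: 21 -> 22
Index 1 was NOT the min. New min = min(-14, 22). No rescan of other elements needed.
Needs rescan: no

Answer: no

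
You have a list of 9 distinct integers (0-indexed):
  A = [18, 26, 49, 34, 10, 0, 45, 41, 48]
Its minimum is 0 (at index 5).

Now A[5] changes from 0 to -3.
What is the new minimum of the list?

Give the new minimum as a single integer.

Old min = 0 (at index 5)
Change: A[5] 0 -> -3
Changed element WAS the min. Need to check: is -3 still <= all others?
  Min of remaining elements: 10
  New min = min(-3, 10) = -3

Answer: -3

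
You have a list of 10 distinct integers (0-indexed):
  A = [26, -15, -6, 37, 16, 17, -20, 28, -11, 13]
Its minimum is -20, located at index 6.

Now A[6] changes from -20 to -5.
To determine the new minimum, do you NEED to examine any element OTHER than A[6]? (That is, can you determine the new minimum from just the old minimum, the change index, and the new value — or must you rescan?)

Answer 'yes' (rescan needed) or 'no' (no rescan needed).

Old min = -20 at index 6
Change at index 6: -20 -> -5
Index 6 WAS the min and new value -5 > old min -20. Must rescan other elements to find the new min.
Needs rescan: yes

Answer: yes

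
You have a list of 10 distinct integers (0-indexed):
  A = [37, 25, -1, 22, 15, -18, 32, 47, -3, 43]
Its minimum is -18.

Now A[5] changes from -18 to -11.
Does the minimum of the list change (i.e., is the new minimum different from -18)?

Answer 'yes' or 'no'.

Answer: yes

Derivation:
Old min = -18
Change: A[5] -18 -> -11
Changed element was the min; new min must be rechecked.
New min = -11; changed? yes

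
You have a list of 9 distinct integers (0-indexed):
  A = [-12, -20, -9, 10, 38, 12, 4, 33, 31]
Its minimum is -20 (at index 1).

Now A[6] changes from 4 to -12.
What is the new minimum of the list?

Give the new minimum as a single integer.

Old min = -20 (at index 1)
Change: A[6] 4 -> -12
Changed element was NOT the old min.
  New min = min(old_min, new_val) = min(-20, -12) = -20

Answer: -20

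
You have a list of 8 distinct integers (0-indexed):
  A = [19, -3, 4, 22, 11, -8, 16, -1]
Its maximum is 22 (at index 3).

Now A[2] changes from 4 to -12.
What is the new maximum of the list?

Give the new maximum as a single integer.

Answer: 22

Derivation:
Old max = 22 (at index 3)
Change: A[2] 4 -> -12
Changed element was NOT the old max.
  New max = max(old_max, new_val) = max(22, -12) = 22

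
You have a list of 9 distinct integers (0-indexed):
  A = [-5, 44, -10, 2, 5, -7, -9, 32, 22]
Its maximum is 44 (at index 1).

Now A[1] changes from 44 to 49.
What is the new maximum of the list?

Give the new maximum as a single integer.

Answer: 49

Derivation:
Old max = 44 (at index 1)
Change: A[1] 44 -> 49
Changed element WAS the max -> may need rescan.
  Max of remaining elements: 32
  New max = max(49, 32) = 49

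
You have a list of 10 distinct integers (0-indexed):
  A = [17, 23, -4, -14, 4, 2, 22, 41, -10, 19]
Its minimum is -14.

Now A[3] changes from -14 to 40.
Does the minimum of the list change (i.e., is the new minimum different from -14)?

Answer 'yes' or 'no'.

Old min = -14
Change: A[3] -14 -> 40
Changed element was the min; new min must be rechecked.
New min = -10; changed? yes

Answer: yes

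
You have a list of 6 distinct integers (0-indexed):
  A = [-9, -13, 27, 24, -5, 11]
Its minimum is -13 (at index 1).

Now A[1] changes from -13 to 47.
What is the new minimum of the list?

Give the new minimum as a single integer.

Old min = -13 (at index 1)
Change: A[1] -13 -> 47
Changed element WAS the min. Need to check: is 47 still <= all others?
  Min of remaining elements: -9
  New min = min(47, -9) = -9

Answer: -9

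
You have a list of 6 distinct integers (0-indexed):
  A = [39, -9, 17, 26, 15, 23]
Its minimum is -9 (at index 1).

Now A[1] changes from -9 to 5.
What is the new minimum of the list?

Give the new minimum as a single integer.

Old min = -9 (at index 1)
Change: A[1] -9 -> 5
Changed element WAS the min. Need to check: is 5 still <= all others?
  Min of remaining elements: 15
  New min = min(5, 15) = 5

Answer: 5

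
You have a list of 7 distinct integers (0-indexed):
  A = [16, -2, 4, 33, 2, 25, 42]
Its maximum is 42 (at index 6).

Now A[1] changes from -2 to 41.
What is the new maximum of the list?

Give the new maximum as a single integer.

Answer: 42

Derivation:
Old max = 42 (at index 6)
Change: A[1] -2 -> 41
Changed element was NOT the old max.
  New max = max(old_max, new_val) = max(42, 41) = 42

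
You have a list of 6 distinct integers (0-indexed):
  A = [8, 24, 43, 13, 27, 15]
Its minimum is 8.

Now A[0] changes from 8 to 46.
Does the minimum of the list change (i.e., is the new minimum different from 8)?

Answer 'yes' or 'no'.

Answer: yes

Derivation:
Old min = 8
Change: A[0] 8 -> 46
Changed element was the min; new min must be rechecked.
New min = 13; changed? yes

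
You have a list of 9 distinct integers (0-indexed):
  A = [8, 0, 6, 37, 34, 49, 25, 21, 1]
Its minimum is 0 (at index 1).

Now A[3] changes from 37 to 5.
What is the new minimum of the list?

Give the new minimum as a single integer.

Old min = 0 (at index 1)
Change: A[3] 37 -> 5
Changed element was NOT the old min.
  New min = min(old_min, new_val) = min(0, 5) = 0

Answer: 0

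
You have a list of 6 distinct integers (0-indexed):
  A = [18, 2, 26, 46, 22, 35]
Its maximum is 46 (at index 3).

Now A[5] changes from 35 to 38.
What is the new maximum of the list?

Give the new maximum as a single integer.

Answer: 46

Derivation:
Old max = 46 (at index 3)
Change: A[5] 35 -> 38
Changed element was NOT the old max.
  New max = max(old_max, new_val) = max(46, 38) = 46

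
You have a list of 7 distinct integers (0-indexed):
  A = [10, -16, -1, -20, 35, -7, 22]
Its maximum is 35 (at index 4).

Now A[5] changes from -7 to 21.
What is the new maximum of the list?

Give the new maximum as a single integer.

Old max = 35 (at index 4)
Change: A[5] -7 -> 21
Changed element was NOT the old max.
  New max = max(old_max, new_val) = max(35, 21) = 35

Answer: 35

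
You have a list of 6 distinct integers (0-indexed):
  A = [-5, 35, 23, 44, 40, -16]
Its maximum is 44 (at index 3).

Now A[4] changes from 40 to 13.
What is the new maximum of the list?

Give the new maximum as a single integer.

Old max = 44 (at index 3)
Change: A[4] 40 -> 13
Changed element was NOT the old max.
  New max = max(old_max, new_val) = max(44, 13) = 44

Answer: 44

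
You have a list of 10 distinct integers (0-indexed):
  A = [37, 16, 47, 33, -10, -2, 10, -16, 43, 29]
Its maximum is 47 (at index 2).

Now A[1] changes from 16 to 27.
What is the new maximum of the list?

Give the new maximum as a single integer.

Old max = 47 (at index 2)
Change: A[1] 16 -> 27
Changed element was NOT the old max.
  New max = max(old_max, new_val) = max(47, 27) = 47

Answer: 47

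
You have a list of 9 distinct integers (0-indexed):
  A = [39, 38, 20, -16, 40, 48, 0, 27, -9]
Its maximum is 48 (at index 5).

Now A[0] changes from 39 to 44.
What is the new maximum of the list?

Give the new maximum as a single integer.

Old max = 48 (at index 5)
Change: A[0] 39 -> 44
Changed element was NOT the old max.
  New max = max(old_max, new_val) = max(48, 44) = 48

Answer: 48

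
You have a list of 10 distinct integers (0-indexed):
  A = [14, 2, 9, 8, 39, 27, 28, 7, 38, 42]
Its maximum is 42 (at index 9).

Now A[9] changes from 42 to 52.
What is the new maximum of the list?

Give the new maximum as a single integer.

Old max = 42 (at index 9)
Change: A[9] 42 -> 52
Changed element WAS the max -> may need rescan.
  Max of remaining elements: 39
  New max = max(52, 39) = 52

Answer: 52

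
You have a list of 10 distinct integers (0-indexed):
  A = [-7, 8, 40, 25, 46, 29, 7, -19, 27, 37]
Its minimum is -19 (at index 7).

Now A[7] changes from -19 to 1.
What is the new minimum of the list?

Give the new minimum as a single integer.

Old min = -19 (at index 7)
Change: A[7] -19 -> 1
Changed element WAS the min. Need to check: is 1 still <= all others?
  Min of remaining elements: -7
  New min = min(1, -7) = -7

Answer: -7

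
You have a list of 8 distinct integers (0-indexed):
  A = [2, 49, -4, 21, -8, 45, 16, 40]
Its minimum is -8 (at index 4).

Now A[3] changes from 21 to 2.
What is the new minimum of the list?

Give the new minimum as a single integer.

Old min = -8 (at index 4)
Change: A[3] 21 -> 2
Changed element was NOT the old min.
  New min = min(old_min, new_val) = min(-8, 2) = -8

Answer: -8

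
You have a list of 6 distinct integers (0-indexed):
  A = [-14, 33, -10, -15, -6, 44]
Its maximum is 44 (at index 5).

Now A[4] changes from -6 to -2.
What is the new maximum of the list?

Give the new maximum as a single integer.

Answer: 44

Derivation:
Old max = 44 (at index 5)
Change: A[4] -6 -> -2
Changed element was NOT the old max.
  New max = max(old_max, new_val) = max(44, -2) = 44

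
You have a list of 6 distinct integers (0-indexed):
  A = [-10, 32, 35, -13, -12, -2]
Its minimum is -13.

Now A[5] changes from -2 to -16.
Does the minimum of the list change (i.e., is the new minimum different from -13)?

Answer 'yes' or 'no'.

Answer: yes

Derivation:
Old min = -13
Change: A[5] -2 -> -16
Changed element was NOT the min; min changes only if -16 < -13.
New min = -16; changed? yes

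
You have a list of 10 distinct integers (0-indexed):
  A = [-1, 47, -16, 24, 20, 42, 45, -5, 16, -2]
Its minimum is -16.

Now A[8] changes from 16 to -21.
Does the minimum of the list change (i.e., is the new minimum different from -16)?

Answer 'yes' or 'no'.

Old min = -16
Change: A[8] 16 -> -21
Changed element was NOT the min; min changes only if -21 < -16.
New min = -21; changed? yes

Answer: yes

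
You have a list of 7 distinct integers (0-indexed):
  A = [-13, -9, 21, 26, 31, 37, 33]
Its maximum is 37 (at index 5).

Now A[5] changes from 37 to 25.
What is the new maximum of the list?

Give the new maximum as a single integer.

Answer: 33

Derivation:
Old max = 37 (at index 5)
Change: A[5] 37 -> 25
Changed element WAS the max -> may need rescan.
  Max of remaining elements: 33
  New max = max(25, 33) = 33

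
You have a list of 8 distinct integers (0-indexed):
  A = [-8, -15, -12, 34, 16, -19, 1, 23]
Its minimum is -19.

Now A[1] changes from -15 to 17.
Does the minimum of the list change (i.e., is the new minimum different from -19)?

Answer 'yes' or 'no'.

Answer: no

Derivation:
Old min = -19
Change: A[1] -15 -> 17
Changed element was NOT the min; min changes only if 17 < -19.
New min = -19; changed? no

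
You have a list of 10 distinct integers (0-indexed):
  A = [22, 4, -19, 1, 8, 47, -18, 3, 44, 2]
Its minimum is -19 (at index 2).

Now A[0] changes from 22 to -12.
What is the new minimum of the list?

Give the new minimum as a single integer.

Answer: -19

Derivation:
Old min = -19 (at index 2)
Change: A[0] 22 -> -12
Changed element was NOT the old min.
  New min = min(old_min, new_val) = min(-19, -12) = -19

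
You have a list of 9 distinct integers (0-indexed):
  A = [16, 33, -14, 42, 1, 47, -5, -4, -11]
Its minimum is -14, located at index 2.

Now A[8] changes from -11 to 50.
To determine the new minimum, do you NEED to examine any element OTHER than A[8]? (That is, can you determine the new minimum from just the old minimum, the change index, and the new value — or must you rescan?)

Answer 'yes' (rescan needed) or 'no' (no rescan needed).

Answer: no

Derivation:
Old min = -14 at index 2
Change at index 8: -11 -> 50
Index 8 was NOT the min. New min = min(-14, 50). No rescan of other elements needed.
Needs rescan: no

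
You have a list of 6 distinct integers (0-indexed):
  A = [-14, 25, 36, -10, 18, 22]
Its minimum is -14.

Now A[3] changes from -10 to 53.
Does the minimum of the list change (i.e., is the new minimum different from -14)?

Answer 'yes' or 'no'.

Answer: no

Derivation:
Old min = -14
Change: A[3] -10 -> 53
Changed element was NOT the min; min changes only if 53 < -14.
New min = -14; changed? no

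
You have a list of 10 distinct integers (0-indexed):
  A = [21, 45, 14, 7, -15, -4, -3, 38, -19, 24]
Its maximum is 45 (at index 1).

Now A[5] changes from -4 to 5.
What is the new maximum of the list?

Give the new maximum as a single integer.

Answer: 45

Derivation:
Old max = 45 (at index 1)
Change: A[5] -4 -> 5
Changed element was NOT the old max.
  New max = max(old_max, new_val) = max(45, 5) = 45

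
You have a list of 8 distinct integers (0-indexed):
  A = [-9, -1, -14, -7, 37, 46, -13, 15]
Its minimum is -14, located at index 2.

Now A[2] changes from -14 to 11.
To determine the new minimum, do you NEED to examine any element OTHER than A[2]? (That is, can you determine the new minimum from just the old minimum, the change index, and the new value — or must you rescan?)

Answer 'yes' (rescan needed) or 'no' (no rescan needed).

Old min = -14 at index 2
Change at index 2: -14 -> 11
Index 2 WAS the min and new value 11 > old min -14. Must rescan other elements to find the new min.
Needs rescan: yes

Answer: yes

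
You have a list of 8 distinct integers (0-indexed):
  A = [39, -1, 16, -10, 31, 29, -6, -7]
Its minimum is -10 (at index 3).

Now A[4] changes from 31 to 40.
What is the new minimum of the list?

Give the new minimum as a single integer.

Answer: -10

Derivation:
Old min = -10 (at index 3)
Change: A[4] 31 -> 40
Changed element was NOT the old min.
  New min = min(old_min, new_val) = min(-10, 40) = -10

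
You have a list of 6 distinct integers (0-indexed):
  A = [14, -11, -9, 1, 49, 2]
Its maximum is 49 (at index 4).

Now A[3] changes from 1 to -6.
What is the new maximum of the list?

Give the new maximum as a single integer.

Old max = 49 (at index 4)
Change: A[3] 1 -> -6
Changed element was NOT the old max.
  New max = max(old_max, new_val) = max(49, -6) = 49

Answer: 49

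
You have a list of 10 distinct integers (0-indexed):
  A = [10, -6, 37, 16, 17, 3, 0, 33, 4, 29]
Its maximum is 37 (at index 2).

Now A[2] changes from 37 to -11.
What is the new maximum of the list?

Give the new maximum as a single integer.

Old max = 37 (at index 2)
Change: A[2] 37 -> -11
Changed element WAS the max -> may need rescan.
  Max of remaining elements: 33
  New max = max(-11, 33) = 33

Answer: 33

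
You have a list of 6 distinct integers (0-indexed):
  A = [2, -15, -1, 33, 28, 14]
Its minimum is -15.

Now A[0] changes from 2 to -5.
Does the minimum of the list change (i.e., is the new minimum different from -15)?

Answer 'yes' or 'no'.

Old min = -15
Change: A[0] 2 -> -5
Changed element was NOT the min; min changes only if -5 < -15.
New min = -15; changed? no

Answer: no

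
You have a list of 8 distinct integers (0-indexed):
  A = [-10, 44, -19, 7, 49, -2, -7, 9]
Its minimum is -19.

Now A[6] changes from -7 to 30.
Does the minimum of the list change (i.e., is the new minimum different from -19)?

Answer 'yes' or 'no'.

Old min = -19
Change: A[6] -7 -> 30
Changed element was NOT the min; min changes only if 30 < -19.
New min = -19; changed? no

Answer: no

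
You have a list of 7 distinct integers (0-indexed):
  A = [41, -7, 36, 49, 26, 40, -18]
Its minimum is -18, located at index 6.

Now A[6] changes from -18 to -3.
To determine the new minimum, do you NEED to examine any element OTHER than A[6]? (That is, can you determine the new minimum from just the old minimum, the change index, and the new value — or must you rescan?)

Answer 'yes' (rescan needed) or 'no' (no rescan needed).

Old min = -18 at index 6
Change at index 6: -18 -> -3
Index 6 WAS the min and new value -3 > old min -18. Must rescan other elements to find the new min.
Needs rescan: yes

Answer: yes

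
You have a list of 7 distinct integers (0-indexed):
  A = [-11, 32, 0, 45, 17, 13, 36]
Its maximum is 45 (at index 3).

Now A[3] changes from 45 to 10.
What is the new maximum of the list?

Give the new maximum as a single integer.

Old max = 45 (at index 3)
Change: A[3] 45 -> 10
Changed element WAS the max -> may need rescan.
  Max of remaining elements: 36
  New max = max(10, 36) = 36

Answer: 36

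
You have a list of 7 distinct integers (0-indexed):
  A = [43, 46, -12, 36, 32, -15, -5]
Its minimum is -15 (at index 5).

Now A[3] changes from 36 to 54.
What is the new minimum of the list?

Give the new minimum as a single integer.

Answer: -15

Derivation:
Old min = -15 (at index 5)
Change: A[3] 36 -> 54
Changed element was NOT the old min.
  New min = min(old_min, new_val) = min(-15, 54) = -15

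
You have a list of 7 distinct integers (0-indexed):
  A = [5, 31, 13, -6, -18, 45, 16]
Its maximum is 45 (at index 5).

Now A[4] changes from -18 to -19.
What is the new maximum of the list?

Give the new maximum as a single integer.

Old max = 45 (at index 5)
Change: A[4] -18 -> -19
Changed element was NOT the old max.
  New max = max(old_max, new_val) = max(45, -19) = 45

Answer: 45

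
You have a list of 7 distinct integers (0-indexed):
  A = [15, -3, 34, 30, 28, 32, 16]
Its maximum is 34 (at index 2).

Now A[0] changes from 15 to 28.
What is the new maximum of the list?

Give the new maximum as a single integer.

Old max = 34 (at index 2)
Change: A[0] 15 -> 28
Changed element was NOT the old max.
  New max = max(old_max, new_val) = max(34, 28) = 34

Answer: 34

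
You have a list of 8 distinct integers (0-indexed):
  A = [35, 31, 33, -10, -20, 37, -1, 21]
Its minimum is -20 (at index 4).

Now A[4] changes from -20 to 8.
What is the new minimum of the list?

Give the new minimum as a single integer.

Old min = -20 (at index 4)
Change: A[4] -20 -> 8
Changed element WAS the min. Need to check: is 8 still <= all others?
  Min of remaining elements: -10
  New min = min(8, -10) = -10

Answer: -10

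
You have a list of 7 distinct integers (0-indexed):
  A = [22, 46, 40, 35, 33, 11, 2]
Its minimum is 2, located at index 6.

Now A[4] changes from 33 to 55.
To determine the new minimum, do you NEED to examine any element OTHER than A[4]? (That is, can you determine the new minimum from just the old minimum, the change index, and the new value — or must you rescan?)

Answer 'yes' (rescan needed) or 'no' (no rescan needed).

Answer: no

Derivation:
Old min = 2 at index 6
Change at index 4: 33 -> 55
Index 4 was NOT the min. New min = min(2, 55). No rescan of other elements needed.
Needs rescan: no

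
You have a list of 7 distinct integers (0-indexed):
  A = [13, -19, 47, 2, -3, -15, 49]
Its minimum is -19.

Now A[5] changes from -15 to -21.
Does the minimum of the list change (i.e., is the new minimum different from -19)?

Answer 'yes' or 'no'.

Old min = -19
Change: A[5] -15 -> -21
Changed element was NOT the min; min changes only if -21 < -19.
New min = -21; changed? yes

Answer: yes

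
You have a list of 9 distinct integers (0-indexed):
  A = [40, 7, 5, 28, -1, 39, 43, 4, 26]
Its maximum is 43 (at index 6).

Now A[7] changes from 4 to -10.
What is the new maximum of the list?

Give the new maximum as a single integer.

Old max = 43 (at index 6)
Change: A[7] 4 -> -10
Changed element was NOT the old max.
  New max = max(old_max, new_val) = max(43, -10) = 43

Answer: 43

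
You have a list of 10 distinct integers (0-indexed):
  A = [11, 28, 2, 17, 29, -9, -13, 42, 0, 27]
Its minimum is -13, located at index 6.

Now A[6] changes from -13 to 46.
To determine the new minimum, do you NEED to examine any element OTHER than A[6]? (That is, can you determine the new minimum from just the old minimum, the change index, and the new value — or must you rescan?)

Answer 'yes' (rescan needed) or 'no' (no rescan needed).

Old min = -13 at index 6
Change at index 6: -13 -> 46
Index 6 WAS the min and new value 46 > old min -13. Must rescan other elements to find the new min.
Needs rescan: yes

Answer: yes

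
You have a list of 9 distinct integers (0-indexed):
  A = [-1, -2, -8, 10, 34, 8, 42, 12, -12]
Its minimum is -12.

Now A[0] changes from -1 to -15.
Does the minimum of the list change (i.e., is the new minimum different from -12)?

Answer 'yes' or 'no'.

Old min = -12
Change: A[0] -1 -> -15
Changed element was NOT the min; min changes only if -15 < -12.
New min = -15; changed? yes

Answer: yes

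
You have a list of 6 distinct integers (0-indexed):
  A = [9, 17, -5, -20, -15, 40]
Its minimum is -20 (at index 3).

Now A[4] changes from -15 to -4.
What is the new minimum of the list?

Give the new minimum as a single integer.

Old min = -20 (at index 3)
Change: A[4] -15 -> -4
Changed element was NOT the old min.
  New min = min(old_min, new_val) = min(-20, -4) = -20

Answer: -20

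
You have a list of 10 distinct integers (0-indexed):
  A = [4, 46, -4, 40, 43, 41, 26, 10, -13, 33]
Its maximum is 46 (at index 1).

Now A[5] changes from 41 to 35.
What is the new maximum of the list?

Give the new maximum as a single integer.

Old max = 46 (at index 1)
Change: A[5] 41 -> 35
Changed element was NOT the old max.
  New max = max(old_max, new_val) = max(46, 35) = 46

Answer: 46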